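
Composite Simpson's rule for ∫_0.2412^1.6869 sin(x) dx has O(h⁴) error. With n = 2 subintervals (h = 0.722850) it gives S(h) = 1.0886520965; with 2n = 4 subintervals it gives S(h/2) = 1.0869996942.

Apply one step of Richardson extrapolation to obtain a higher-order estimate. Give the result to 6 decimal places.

1.086890

Method order is 4; weight 2^4 = 16.
Top: 16(1.0869996942) − (1.0886520965) = 16.3033430107
Extrapolated: 16.3033430107 / 15 = 1.0868895340
Correction |R − A(h/2)| = 1.102e-04; gap |A(h/2) − A(h)| = 1.652e-03.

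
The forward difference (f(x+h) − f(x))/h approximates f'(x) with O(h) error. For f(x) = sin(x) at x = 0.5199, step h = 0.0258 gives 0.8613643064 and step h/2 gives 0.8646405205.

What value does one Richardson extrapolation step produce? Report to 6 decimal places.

0.867917

Order 1 gives 2^r = 2 and 2^r − 1 = 1.
Difference of the inputs: 0.8646405205 − 0.8613643064 = 0.0032762141
Divide by 2^1 − 1 = 1: 0.0032762141/1 = 0.0032762141
R = 0.8646405205 + 0.0032762141 = 0.8679167346
Correction |R − A(h/2)| = 3.276e-03; gap |A(h/2) − A(h)| = 3.276e-03.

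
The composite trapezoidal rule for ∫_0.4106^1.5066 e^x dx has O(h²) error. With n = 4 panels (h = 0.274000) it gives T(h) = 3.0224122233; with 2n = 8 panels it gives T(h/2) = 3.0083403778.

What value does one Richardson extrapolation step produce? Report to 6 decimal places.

The method has order 2: 2^2 = 4.
4×3.0083403778 = 12.0333615112; 12.0333615112 − 3.0224122233 = 9.0109492879
Divide by 2^2 − 1 = 3.
Result: 3.0036497626

3.003650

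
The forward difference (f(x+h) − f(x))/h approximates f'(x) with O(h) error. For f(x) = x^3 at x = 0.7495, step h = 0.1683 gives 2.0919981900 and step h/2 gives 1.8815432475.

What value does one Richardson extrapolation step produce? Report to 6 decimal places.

1.671088

Error is O(h^1); halving h shrinks it by 2^1 = 2.
Top: 2(1.8815432475) − (2.0919981900) = 1.6710883050
Divide by 2^1 − 1 = 1.
Extrapolated: 1.6710883050 / 1 = 1.6710883050
Shift from A(h/2): −0.2104549425.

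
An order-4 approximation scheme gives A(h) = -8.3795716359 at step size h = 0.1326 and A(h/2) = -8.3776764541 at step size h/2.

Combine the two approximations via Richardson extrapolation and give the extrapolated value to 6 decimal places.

-8.377550

Error is O(h^4); halving h shrinks it by 2^4 = 16.
A(h/2) − A(h) = -8.3776764541 − (-8.3795716359) = 0.0018951818
Divide by 2^4 − 1 = 15: 0.0018951818/15 = 0.0001263455
R = A(h/2) + (A(h/2) − A(h))/15 = -8.3776764541 + 0.0001263455 = -8.3775501086
Correction |R − A(h/2)| = 1.263e-04; gap |A(h/2) − A(h)| = 1.895e-03.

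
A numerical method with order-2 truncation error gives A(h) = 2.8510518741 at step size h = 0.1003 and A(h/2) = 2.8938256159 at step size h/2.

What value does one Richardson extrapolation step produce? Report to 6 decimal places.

2.908084

With r = 2 the leading error scales as h^2, so the weight is 2^2 = 4.
4*2.8938256159 = 11.5753024636; subtract 2.8510518741 → 8.7242505895
(4*2.8938256159 − 2.8510518741)/(4 − 1) = 2.9080835298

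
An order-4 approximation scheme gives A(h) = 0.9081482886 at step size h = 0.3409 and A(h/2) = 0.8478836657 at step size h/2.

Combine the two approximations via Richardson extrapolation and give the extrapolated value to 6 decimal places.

0.843866

r = 4, so 2^r = 16.
Numerator 16 × A(h/2) − A(h) = 16 × 0.8478836657 − 0.9081482886 = 12.6579903626
12.6579903626 ÷ 15 = 0.8438660242
Correction |R − A(h/2)| = 4.018e-03; gap |A(h/2) − A(h)| = 6.026e-02.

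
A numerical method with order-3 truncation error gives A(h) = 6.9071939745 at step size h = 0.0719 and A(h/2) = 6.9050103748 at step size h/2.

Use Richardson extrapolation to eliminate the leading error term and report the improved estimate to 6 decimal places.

6.904698

With r = 3 the leading error scales as h^3, so the weight is 2^3 = 8.
Top: 8(6.9050103748) − (6.9071939745) = 48.3328890239
Divide by 2^3 − 1 = 7.
R = 48.3328890239/7 = 6.9046984320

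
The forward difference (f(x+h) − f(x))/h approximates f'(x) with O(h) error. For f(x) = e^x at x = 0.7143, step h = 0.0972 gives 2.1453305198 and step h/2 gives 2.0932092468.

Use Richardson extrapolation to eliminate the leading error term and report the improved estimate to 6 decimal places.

r = 1, so 2^r = 2.
2^1 × A(h/2) = 4.1864184936; minus A(h) gives 2.0410879738.
2.0410879738 ÷ 1 = 2.0410879738
Gap between inputs: 5.212e-02; correction applied: −0.0521212730.

2.041088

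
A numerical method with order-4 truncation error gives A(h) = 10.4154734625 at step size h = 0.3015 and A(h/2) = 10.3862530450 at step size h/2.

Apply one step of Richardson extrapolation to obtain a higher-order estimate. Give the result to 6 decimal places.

10.384305

Order 4 gives 2^r = 16 and 2^r − 1 = 15.
Difference of the inputs: 10.3862530450 − 10.4154734625 = -0.0292204175
Divide by 2^4 − 1 = 15: (-0.0292204175)/15 = -0.0019480278
R = A(h/2) + (A(h/2) − A(h))/15 = 10.3862530450 − 0.0019480278 = 10.3843050172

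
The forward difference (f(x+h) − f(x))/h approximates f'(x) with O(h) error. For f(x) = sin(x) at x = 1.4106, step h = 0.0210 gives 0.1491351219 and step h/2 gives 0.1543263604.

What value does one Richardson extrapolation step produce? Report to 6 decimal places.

Leading term ∝ h^1; use weight 2 = 2^1.
2*0.1543263604 = 0.3086527208; 0.3086527208 − 0.1491351219 = 0.1595175989
0.1595175989 ÷ 1 = 0.1595175989

0.159518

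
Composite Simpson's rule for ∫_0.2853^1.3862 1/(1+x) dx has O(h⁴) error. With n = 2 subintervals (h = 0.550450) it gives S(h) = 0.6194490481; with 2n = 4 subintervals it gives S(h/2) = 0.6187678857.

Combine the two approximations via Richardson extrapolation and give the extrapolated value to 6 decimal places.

0.618722

r = 4, so 2^r = 16.
16×0.6187678857 − 0.6194490481 = 9.2808371231
Denominator 16 − 1 = 15.
Result: 0.6187224749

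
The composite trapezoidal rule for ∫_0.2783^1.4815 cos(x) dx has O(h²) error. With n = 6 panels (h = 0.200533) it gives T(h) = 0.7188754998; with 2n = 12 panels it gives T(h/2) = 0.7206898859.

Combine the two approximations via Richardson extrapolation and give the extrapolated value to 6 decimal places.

0.721295

r = 2, so 2^r = 4.
Numerator 4 × A(h/2) − A(h) = 4 × 0.7206898859 − 0.7188754998 = 2.1638840438
(4 × 0.7206898859 − 0.7188754998)/(4 − 1) = 0.7212946813
Correction |R − A(h/2)| = 6.048e-04; gap |A(h/2) − A(h)| = 1.814e-03.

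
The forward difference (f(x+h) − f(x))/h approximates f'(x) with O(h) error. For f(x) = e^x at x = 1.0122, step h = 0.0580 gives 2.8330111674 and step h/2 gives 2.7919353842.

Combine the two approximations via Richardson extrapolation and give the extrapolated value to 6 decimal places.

2.750860

Order 1 gives 2^r = 2 and 2^r − 1 = 1.
2×2.7919353842 − 2.8330111674 = 2.7508596010
Divide by 2^1 − 1 = 1.
Extrapolated: 2.7508596010 / 1 = 2.7508596010
Correction |R − A(h/2)| = 4.108e-02; gap |A(h/2) − A(h)| = 4.108e-02.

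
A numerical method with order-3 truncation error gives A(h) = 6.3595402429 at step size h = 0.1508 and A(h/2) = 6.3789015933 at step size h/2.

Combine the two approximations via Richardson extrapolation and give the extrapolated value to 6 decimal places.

r = 3: numerator weight 8, denominator 7.
Difference of the inputs: 6.3789015933 − 6.3595402429 = 0.0193613504
Divide by 2^3 − 1 = 7: 0.0193613504/7 = 0.0027659072
R = 6.3789015933 + 0.0027659072 = 6.3816675005
Correction |R − A(h/2)| = 2.766e-03; gap |A(h/2) − A(h)| = 1.936e-02.

6.381668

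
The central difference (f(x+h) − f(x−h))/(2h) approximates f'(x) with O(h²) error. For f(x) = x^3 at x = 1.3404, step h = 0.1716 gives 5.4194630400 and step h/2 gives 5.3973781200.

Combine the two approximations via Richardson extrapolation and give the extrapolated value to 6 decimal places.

5.390016

With r = 2 the leading error scales as h^2, so the weight is 2^2 = 4.
A(h/2) − A(h) = 5.3973781200 − 5.4194630400 = -0.0220849200
Correction (A(h/2) − A(h))/(4 − 1) = (-0.0220849200)/3 = -0.0073616400
R = A(h/2) + (A(h/2) − A(h))/3 = 5.3973781200 − 0.0073616400 = 5.3900164800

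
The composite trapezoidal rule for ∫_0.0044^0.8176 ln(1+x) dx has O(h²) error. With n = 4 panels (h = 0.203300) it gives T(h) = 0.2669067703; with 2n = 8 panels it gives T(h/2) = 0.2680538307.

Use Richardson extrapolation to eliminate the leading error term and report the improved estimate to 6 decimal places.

0.268436

Error is O(h^2); halving h shrinks it by 2^2 = 4.
Weighted: 1.0722153228 − 0.2669067703 = 0.8053085525
Divide by 2^2 − 1 = 3.
R = 0.8053085525/3 = 0.2684361842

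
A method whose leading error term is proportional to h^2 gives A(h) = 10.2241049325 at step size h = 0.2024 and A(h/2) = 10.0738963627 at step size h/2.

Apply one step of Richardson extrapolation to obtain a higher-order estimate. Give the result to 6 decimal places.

10.023827

The method has order 2: 2^2 = 4.
Weighted: 40.2955854508 − 10.2241049325 = 30.0714805183
Divide by 2^2 − 1 = 3.
30.0714805183 ÷ 3 = 10.0238268394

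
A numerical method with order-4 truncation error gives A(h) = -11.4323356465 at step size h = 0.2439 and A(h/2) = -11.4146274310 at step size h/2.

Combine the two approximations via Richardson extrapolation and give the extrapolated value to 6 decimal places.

Method order is 4; weight 2^4 = 16.
Top: 16(-11.4146274310) − (-11.4323356465) = -171.2017032495
(-171.2017032495) ÷ 15 = -11.4134468833
Gap between inputs: 1.771e-02; correction applied: +0.0011805477.

-11.413447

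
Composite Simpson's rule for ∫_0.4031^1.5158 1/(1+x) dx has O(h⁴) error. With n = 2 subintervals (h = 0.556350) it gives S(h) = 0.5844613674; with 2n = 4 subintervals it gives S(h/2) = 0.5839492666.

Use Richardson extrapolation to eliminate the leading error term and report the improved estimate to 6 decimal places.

0.583915

The method has order 4: 2^4 = 16.
Numerator 16*A(h/2) − A(h) = 16*0.5839492666 − 0.5844613674 = 8.7587268982
8.7587268982 ÷ 15 = 0.5839151265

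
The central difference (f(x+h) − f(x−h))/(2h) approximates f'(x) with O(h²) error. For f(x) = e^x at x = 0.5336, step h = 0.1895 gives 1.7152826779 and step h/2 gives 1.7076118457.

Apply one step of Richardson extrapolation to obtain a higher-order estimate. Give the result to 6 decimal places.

With r = 2 the leading error scales as h^2, so the weight is 2^2 = 4.
4*1.7076118457 = 6.8304473828; 6.8304473828 − 1.7152826779 = 5.1151647049
R = 5.1151647049/3 = 1.7050549016
Shift from A(h/2): −0.0025569441.

1.705055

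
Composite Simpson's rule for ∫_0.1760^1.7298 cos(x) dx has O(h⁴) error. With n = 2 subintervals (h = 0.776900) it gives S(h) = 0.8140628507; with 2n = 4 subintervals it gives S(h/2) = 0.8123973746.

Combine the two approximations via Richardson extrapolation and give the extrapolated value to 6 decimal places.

0.812286

Leading term ∝ h^4; use weight 16 = 2^4.
Weighted: 12.9983579936 − 0.8140628507 = 12.1842951429
Denominator 16 − 1 = 15.
12.1842951429 ÷ 15 = 0.8122863429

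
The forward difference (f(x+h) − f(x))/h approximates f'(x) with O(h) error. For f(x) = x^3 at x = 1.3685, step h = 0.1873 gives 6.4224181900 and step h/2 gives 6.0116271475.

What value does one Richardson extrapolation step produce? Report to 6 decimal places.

5.600836

r = 1: numerator weight 2, denominator 1.
A(h/2) − A(h) = 6.0116271475 − 6.4224181900 = -0.4107910425
Correction (A(h/2) − A(h))/(2 − 1) = (-0.4107910425)/1 = -0.4107910425
R = 6.0116271475 − 0.4107910425 = 5.6008361050
Correction |R − A(h/2)| = 4.108e-01; gap |A(h/2) − A(h)| = 4.108e-01.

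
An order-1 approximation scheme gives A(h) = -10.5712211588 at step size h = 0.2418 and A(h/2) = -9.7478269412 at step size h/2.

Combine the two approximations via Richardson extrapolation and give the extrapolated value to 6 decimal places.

-8.924433

The method has order 1: 2^1 = 2.
2·(-9.7478269412) − (-10.5712211588) = -8.9244327236
Divide by 2^1 − 1 = 1.
So the Richardson estimate is -8.9244327236.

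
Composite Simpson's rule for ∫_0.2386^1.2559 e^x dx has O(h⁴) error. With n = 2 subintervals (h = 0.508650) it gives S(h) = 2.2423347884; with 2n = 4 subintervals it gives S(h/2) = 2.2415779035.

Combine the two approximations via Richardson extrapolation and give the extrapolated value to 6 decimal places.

2.241527

With r = 4 the leading error scales as h^4, so the weight is 2^4 = 16.
16×2.2415779035 = 35.8652464560; subtract 2.2423347884 → 33.6229116676
Extrapolated: 33.6229116676 / 15 = 2.2415274445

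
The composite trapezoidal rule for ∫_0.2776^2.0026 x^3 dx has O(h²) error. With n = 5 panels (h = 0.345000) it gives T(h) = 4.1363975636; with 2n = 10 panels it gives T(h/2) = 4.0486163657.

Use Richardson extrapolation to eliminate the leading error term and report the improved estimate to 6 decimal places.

Method order is 2; weight 2^2 = 4.
Difference of the inputs: 4.0486163657 − 4.1363975636 = -0.0877811979
Correction (A(h/2) − A(h))/(4 − 1) = (-0.0877811979)/3 = -0.0292603993
R = 4.0486163657 − 0.0292603993 = 4.0193559664

4.019356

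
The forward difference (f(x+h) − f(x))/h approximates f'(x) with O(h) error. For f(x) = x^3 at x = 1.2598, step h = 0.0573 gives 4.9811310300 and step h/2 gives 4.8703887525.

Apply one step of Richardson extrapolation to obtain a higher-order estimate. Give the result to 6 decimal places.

Leading term ∝ h^1; use weight 2 = 2^1.
Weighted: 9.7407775050 − 4.9811310300 = 4.7596464750
Denominator 2 − 1 = 1.
So the Richardson estimate is 4.7596464750.
Shift from A(h/2): −0.1107422775.

4.759646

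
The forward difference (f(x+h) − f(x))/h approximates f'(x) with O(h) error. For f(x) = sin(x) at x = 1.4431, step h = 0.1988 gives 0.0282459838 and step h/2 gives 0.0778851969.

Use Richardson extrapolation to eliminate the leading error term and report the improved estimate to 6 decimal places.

Error is O(h^1); halving h shrinks it by 2^1 = 2.
Top: 2(0.0778851969) − (0.0282459838) = 0.1275244100
0.1275244100 ÷ 1 = 0.1275244100

0.127524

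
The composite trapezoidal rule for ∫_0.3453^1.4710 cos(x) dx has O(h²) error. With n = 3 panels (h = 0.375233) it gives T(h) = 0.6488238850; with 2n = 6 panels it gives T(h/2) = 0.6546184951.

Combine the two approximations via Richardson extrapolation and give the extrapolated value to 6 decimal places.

Method order is 2; weight 2^2 = 4.
A(h/2) − A(h) = 0.6546184951 − 0.6488238850 = 0.0057946101
Correction (A(h/2) − A(h))/(4 − 1) = 0.0057946101/3 = 0.0019315367
R = 0.6546184951 + 0.0019315367 = 0.6565500318
Shift from A(h/2): +0.0019315367.

0.656550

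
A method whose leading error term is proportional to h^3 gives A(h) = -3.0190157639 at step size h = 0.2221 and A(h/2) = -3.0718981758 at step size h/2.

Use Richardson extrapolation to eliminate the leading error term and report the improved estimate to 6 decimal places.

-3.079453

r = 3, so 2^r = 8.
2^3 × A(h/2) = -24.5751854064; minus A(h) gives -21.5561696425.
Divide by 2^3 − 1 = 7.
Result: -3.0794528061
Gap between inputs: 5.288e-02; correction applied: −0.0075546303.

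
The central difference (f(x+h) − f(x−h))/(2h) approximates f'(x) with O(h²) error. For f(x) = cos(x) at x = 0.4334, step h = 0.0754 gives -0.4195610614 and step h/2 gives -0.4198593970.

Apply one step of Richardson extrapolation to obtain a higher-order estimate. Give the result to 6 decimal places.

Method order is 2; weight 2^2 = 4.
Top: 4(-0.4198593970) − (-0.4195610614) = -1.2598765266
R = (-1.2598765266)/3 = -0.4199588422

-0.419959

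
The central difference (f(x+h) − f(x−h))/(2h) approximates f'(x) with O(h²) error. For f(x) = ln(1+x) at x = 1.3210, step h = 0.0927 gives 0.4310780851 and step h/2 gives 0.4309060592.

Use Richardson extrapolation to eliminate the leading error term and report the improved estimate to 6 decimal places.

0.430849

Leading term ∝ h^2; use weight 4 = 2^2.
Numerator 4·A(h/2) − A(h) = 4·0.4309060592 − 0.4310780851 = 1.2925461517
R = 1.2925461517/3 = 0.4308487172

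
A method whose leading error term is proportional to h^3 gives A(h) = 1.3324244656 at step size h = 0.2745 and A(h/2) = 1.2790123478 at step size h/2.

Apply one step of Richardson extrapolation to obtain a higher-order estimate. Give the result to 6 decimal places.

1.271382

Order 3 gives 2^r = 8 and 2^r − 1 = 7.
2^3·A(h/2) = 10.2320987824; minus A(h) gives 8.8996743168.
R = 8.8996743168/7 = 1.2713820453
Shift from A(h/2): −0.0076303025.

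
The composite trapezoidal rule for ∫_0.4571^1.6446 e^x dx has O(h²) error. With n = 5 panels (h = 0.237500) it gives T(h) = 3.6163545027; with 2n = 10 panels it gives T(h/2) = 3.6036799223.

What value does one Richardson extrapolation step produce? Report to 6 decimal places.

3.599455

The method has order 2: 2^2 = 4.
Difference of the inputs: 3.6036799223 − 3.6163545027 = -0.0126745804
Divide by 2^2 − 1 = 3: (-0.0126745804)/3 = -0.0042248601
R = 3.6036799223 − 0.0042248601 = 3.5994550622
Correction |R − A(h/2)| = 4.225e-03; gap |A(h/2) − A(h)| = 1.267e-02.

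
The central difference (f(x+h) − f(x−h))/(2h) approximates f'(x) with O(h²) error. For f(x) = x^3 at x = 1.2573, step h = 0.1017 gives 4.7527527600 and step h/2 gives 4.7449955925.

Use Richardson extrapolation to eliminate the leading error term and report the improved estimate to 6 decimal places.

4.742410

The method has order 2: 2^2 = 4.
Weighted: 18.9799823700 − 4.7527527600 = 14.2272296100
(4×4.7449955925 − 4.7527527600)/(4 − 1) = 4.7424098700
Gap between inputs: 7.757e-03; correction applied: −0.0025857225.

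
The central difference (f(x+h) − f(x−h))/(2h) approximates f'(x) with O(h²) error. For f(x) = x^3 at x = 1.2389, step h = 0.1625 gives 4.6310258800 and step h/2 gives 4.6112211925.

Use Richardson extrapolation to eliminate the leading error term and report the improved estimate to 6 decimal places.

The method has order 2: 2^2 = 4.
Top: 4(4.6112211925) − (4.6310258800) = 13.8138588900
R = 13.8138588900/3 = 4.6046196300

4.604620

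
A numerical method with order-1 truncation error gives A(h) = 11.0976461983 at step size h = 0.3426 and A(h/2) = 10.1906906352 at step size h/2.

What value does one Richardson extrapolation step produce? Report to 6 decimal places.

9.283735

The method has order 1: 2^1 = 2.
2^1 × A(h/2) = 20.3813812704; minus A(h) gives 9.2837350721.
Divide by 2^1 − 1 = 1.
9.2837350721 ÷ 1 = 9.2837350721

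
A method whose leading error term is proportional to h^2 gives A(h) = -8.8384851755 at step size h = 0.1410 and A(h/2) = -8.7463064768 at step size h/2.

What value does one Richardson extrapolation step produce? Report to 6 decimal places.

The method has order 2: 2^2 = 4.
4·(-8.7463064768) − (-8.8384851755) = -26.1467407317
(4·(-8.7463064768) − (-8.8384851755))/(4 − 1) = -8.7155802439

-8.715580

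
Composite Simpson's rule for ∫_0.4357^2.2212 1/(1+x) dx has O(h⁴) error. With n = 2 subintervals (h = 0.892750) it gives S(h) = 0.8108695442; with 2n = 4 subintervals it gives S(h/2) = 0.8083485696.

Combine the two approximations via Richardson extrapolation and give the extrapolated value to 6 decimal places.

0.808181

Method order is 4; weight 2^4 = 16.
Difference of the inputs: 0.8083485696 − 0.8108695442 = -0.0025209746
Correction (A(h/2) − A(h))/(16 − 1) = (-0.0025209746)/15 = -0.0001680650
R = A(h/2) + (A(h/2) − A(h))/15 = 0.8083485696 − 0.0001680650 = 0.8081805046
Correction |R − A(h/2)| = 1.681e-04; gap |A(h/2) − A(h)| = 2.521e-03.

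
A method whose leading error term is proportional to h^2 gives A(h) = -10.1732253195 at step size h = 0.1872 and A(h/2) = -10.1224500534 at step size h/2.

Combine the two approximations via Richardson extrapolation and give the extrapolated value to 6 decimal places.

-10.105525

The method has order 2: 2^2 = 4.
Weighted: (-40.4898002136) − (-10.1732253195) = -30.3165748941
(4*(-10.1224500534) − (-10.1732253195))/(4 − 1) = -10.1055249647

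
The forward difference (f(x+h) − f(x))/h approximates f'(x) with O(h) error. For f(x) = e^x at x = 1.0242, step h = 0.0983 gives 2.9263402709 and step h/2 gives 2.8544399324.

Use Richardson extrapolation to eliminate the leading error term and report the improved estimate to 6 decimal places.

r = 1, so 2^r = 2.
2^1*A(h/2) = 5.7088798648; minus A(h) gives 2.7825395939.
Divide by 2^1 − 1 = 1.
2.7825395939 ÷ 1 = 2.7825395939
Gap between inputs: 7.190e-02; correction applied: −0.0719003385.

2.782540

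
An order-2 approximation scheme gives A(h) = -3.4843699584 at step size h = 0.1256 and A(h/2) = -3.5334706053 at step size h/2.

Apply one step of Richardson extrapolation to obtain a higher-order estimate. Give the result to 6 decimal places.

-3.549837

With r = 2 the leading error scales as h^2, so the weight is 2^2 = 4.
Numerator 4*A(h/2) − A(h) = 4*(-3.5334706053) − (-3.4843699584) = -10.6495124628
Divide by 2^2 − 1 = 3.
R = (-10.6495124628)/3 = -3.5498374876
Correction |R − A(h/2)| = 1.637e-02; gap |A(h/2) − A(h)| = 4.910e-02.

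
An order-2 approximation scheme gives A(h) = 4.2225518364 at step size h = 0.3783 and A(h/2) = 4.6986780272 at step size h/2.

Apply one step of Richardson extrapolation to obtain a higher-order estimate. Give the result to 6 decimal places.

Method order is 2; weight 2^2 = 4.
A(h/2) − A(h) = 4.6986780272 − 4.2225518364 = 0.4761261908
Divide by 2^2 − 1 = 3: 0.4761261908/3 = 0.1587087303
R = 4.6986780272 + 0.1587087303 = 4.8573867575

4.857387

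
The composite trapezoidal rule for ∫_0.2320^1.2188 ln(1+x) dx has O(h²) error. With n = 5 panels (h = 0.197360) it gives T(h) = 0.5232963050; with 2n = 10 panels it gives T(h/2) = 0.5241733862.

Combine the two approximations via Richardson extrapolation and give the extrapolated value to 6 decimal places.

Method order is 2; weight 2^2 = 4.
Numerator 4 × A(h/2) − A(h) = 4 × 0.5241733862 − 0.5232963050 = 1.5733972398
1.5733972398 ÷ 3 = 0.5244657466

0.524466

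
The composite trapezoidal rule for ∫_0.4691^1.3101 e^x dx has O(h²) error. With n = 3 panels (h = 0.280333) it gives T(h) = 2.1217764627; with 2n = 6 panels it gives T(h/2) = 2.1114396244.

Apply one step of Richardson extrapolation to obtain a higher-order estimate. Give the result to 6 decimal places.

r = 2, so 2^r = 4.
4·2.1114396244 = 8.4457584976; 8.4457584976 − 2.1217764627 = 6.3239820349
R = 6.3239820349/3 = 2.1079940116
Shift from A(h/2): −0.0034456128.

2.107994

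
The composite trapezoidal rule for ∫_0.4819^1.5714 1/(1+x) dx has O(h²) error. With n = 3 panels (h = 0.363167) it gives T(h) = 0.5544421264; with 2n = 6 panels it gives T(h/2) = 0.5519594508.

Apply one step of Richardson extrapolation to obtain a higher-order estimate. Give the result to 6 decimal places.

Leading term ∝ h^2; use weight 4 = 2^2.
Top: 4(0.5519594508) − (0.5544421264) = 1.6533956768
R = 1.6533956768/3 = 0.5511318923

0.551132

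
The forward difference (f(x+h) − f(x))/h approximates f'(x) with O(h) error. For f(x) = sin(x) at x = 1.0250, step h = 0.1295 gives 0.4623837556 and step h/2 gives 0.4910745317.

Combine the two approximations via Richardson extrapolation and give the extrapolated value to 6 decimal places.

r = 1: numerator weight 2, denominator 1.
2^1 × A(h/2) = 0.9821490634; minus A(h) gives 0.5197653078.
(2 × 0.4910745317 − 0.4623837556)/(2 − 1) = 0.5197653078
Gap between inputs: 2.869e-02; correction applied: +0.0286907761.

0.519765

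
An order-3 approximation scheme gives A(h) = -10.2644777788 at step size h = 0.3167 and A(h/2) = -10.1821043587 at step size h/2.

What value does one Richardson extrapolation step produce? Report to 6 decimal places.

-10.170337

The method has order 3: 2^3 = 8.
Weighted: (-81.4568348696) − (-10.2644777788) = -71.1923570908
Extrapolated: (-71.1923570908) / 7 = -10.1703367273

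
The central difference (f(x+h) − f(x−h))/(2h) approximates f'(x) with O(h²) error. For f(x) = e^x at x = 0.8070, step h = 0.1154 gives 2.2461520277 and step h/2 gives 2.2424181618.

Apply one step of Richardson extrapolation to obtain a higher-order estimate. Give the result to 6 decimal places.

Leading term ∝ h^2; use weight 4 = 2^2.
2^2·A(h/2) = 8.9696726472; minus A(h) gives 6.7235206195.
Divide by 2^2 − 1 = 3.
So the Richardson estimate is 2.2411735398.
Correction |R − A(h/2)| = 1.245e-03; gap |A(h/2) − A(h)| = 3.734e-03.

2.241174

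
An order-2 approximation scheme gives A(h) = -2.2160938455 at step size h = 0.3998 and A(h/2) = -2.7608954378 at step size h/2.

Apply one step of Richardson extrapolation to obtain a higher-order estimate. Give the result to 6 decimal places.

-2.942496

Method order is 2; weight 2^2 = 4.
4 × (-2.7608954378) = -11.0435817512; (-11.0435817512) − (-2.2160938455) = -8.8274879057
Denominator 4 − 1 = 3.
R = (-8.8274879057)/3 = -2.9424959686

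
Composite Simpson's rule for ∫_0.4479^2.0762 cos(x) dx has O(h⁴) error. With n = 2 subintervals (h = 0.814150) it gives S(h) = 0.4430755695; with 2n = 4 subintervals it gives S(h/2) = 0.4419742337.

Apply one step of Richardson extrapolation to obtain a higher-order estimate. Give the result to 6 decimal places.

0.441901

Order 4 gives 2^r = 16 and 2^r − 1 = 15.
2^4*A(h/2) = 7.0715877392; minus A(h) gives 6.6285121697.
(16*0.4419742337 − 0.4430755695)/(16 − 1) = 0.4419008113
Shift from A(h/2): −0.0000734224.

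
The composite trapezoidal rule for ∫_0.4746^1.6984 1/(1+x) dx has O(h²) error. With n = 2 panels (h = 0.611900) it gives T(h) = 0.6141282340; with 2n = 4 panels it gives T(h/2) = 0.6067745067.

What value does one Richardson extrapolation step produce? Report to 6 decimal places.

0.604323

Leading term ∝ h^2; use weight 4 = 2^2.
4·0.6067745067 − 0.6141282340 = 1.8129697928
R = 1.8129697928/3 = 0.6043232643
Shift from A(h/2): −0.0024512424.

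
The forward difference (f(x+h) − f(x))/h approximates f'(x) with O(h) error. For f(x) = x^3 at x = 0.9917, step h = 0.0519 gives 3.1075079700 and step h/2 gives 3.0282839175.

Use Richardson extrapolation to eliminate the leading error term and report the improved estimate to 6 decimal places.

2.949060

Method order is 1; weight 2^1 = 2.
2 × 3.0282839175 = 6.0565678350; 6.0565678350 − 3.1075079700 = 2.9490598650
2.9490598650 ÷ 1 = 2.9490598650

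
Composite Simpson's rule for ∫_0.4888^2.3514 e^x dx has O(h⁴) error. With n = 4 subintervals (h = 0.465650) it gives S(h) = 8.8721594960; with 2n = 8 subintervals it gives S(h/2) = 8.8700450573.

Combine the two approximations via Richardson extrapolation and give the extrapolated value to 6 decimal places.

8.869904

r = 4: numerator weight 16, denominator 15.
Numerator 16·A(h/2) − A(h) = 16·8.8700450573 − 8.8721594960 = 133.0485614208
Divide by 2^4 − 1 = 15.
R = 133.0485614208/15 = 8.8699040947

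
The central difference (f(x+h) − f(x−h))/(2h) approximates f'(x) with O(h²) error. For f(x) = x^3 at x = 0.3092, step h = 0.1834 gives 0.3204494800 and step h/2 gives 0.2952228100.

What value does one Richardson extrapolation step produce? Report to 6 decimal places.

0.286814

r = 2: numerator weight 4, denominator 3.
4×0.2952228100 = 1.1808912400; subtract 0.3204494800 → 0.8604417600
Denominator 4 − 1 = 3.
0.8604417600 ÷ 3 = 0.2868139200
Correction |R − A(h/2)| = 8.409e-03; gap |A(h/2) − A(h)| = 2.523e-02.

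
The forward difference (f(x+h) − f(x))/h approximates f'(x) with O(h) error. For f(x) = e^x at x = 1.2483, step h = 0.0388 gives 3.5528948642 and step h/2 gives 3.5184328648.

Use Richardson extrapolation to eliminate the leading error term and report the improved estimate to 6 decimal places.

r = 1, so 2^r = 2.
2*3.5184328648 = 7.0368657296; 7.0368657296 − 3.5528948642 = 3.4839708654
Extrapolated: 3.4839708654 / 1 = 3.4839708654

3.483971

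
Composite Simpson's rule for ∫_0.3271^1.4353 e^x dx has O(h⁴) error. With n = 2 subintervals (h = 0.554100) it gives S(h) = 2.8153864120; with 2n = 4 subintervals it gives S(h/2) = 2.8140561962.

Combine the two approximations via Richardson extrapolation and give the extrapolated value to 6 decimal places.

2.813968

The method has order 4: 2^4 = 16.
16 × 2.8140561962 − 2.8153864120 = 42.2095127272
Extrapolated: 42.2095127272 / 15 = 2.8139675151
Gap between inputs: 1.330e-03; correction applied: −0.0000886811.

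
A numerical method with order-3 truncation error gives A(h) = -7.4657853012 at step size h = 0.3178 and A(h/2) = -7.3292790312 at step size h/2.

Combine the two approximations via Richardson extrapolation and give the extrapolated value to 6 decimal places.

Error is O(h^3); halving h shrinks it by 2^3 = 8.
2^3*A(h/2) = -58.6342322496; minus A(h) gives -51.1684469484.
R = (-51.1684469484)/7 = -7.3097781355
Gap between inputs: 1.365e-01; correction applied: +0.0195008957.

-7.309778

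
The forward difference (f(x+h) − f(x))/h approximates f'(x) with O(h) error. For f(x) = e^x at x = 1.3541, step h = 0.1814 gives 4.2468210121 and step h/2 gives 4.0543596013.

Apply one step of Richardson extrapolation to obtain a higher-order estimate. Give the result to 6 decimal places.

Leading term ∝ h^1; use weight 2 = 2^1.
2 × 4.0543596013 = 8.1087192026; 8.1087192026 − 4.2468210121 = 3.8618981905
(2 × 4.0543596013 − 4.2468210121)/(2 − 1) = 3.8618981905

3.861898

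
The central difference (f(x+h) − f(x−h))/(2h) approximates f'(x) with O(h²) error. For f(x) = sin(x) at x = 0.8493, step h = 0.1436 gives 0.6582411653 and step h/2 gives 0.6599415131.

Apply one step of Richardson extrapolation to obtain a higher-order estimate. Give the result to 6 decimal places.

0.660508

r = 2, so 2^r = 4.
2^2·A(h/2) = 2.6397660524; minus A(h) gives 1.9815248871.
Denominator 4 − 1 = 3.
Extrapolated: 1.9815248871 / 3 = 0.6605082957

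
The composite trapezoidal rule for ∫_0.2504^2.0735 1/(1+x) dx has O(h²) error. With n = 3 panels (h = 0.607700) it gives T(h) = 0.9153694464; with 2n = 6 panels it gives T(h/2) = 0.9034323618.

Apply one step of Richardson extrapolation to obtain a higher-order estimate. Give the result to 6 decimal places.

Method order is 2; weight 2^2 = 4.
Weighted: 3.6137294472 − 0.9153694464 = 2.6983600008
2.6983600008 ÷ 3 = 0.8994533336

0.899453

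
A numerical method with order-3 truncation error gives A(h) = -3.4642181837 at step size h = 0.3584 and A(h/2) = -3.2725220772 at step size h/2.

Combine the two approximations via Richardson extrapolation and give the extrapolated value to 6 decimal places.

-3.245137

r = 3: numerator weight 8, denominator 7.
2^3·A(h/2) = -26.1801766176; minus A(h) gives -22.7159584339.
Extrapolated: (-22.7159584339) / 7 = -3.2451369191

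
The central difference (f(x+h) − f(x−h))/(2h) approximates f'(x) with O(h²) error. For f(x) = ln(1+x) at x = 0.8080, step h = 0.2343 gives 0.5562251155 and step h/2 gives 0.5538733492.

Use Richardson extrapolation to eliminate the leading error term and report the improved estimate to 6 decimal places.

0.553089

The method has order 2: 2^2 = 4.
Weighted: 2.2154933968 − 0.5562251155 = 1.6592682813
(4·0.5538733492 − 0.5562251155)/(4 − 1) = 0.5530894271
Gap between inputs: 2.352e-03; correction applied: −0.0007839221.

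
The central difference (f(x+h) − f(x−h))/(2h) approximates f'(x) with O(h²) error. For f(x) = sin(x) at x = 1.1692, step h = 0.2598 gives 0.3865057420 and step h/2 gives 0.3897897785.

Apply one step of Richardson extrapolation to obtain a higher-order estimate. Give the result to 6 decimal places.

0.390884

r = 2: numerator weight 4, denominator 3.
Weighted: 1.5591591140 − 0.3865057420 = 1.1726533720
Divide by 2^2 − 1 = 3.
So the Richardson estimate is 0.3908844573.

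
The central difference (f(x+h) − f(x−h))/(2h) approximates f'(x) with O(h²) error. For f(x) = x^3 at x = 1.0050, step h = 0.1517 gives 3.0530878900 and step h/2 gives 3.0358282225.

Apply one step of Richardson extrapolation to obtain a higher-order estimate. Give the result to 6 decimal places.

Method order is 2; weight 2^2 = 4.
Top: 4(3.0358282225) − (3.0530878900) = 9.0902250000
Divide by 2^2 − 1 = 3.
9.0902250000 ÷ 3 = 3.0300750000

3.030075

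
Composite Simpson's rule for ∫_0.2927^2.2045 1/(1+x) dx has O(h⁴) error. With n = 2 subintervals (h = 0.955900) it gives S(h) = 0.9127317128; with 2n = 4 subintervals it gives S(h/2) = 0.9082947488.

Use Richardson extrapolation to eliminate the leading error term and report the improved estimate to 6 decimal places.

0.907999

Method order is 4; weight 2^4 = 16.
16·0.9082947488 − 0.9127317128 = 13.6199842680
13.6199842680 ÷ 15 = 0.9079989512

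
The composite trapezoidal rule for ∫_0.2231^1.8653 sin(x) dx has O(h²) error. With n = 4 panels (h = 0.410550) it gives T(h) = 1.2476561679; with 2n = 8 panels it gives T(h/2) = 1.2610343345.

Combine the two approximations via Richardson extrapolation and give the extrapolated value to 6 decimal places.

With r = 2 the leading error scales as h^2, so the weight is 2^2 = 4.
Weighted: 5.0441373380 − 1.2476561679 = 3.7964811701
Extrapolated: 3.7964811701 / 3 = 1.2654937234

1.265494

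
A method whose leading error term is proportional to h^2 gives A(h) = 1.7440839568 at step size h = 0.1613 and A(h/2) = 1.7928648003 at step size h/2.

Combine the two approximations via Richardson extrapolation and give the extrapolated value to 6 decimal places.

1.809125

r = 2: numerator weight 4, denominator 3.
Top: 4(1.7928648003) − (1.7440839568) = 5.4273752444
Denominator 4 − 1 = 3.
R = 5.4273752444/3 = 1.8091250815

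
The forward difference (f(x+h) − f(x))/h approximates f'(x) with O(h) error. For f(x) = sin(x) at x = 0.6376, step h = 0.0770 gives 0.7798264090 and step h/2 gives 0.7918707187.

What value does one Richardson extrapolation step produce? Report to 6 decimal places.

0.803915

With r = 1 the leading error scales as h^1, so the weight is 2^1 = 2.
2·0.7918707187 − 0.7798264090 = 0.8039150284
Denominator 2 − 1 = 1.
Extrapolated: 0.8039150284 / 1 = 0.8039150284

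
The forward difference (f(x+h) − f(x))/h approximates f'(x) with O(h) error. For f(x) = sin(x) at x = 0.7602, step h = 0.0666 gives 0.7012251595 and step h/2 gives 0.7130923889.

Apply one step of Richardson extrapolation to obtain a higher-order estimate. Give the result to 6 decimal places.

r = 1: numerator weight 2, denominator 1.
2*0.7130923889 = 1.4261847778; subtract 0.7012251595 → 0.7249596183
R = 0.7249596183/1 = 0.7249596183
Shift from A(h/2): +0.0118672294.

0.724960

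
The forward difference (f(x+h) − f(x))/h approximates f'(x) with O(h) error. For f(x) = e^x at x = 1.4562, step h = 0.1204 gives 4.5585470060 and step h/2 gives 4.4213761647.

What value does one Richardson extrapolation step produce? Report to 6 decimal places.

Error is O(h^1); halving h shrinks it by 2^1 = 2.
A(h/2) − A(h) = 4.4213761647 − 4.5585470060 = -0.1371708413
Divide by 2^1 − 1 = 1: (-0.1371708413)/1 = -0.1371708413
R = A(h/2) + (A(h/2) − A(h))/1 = 4.4213761647 − 0.1371708413 = 4.2842053234
Shift from A(h/2): −0.1371708413.

4.284205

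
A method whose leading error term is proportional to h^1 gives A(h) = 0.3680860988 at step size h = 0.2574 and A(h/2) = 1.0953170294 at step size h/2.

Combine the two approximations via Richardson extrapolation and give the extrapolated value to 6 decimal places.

r = 1: numerator weight 2, denominator 1.
2^1 × A(h/2) = 2.1906340588; minus A(h) gives 1.8225479600.
Denominator 2 − 1 = 1.
(2 × 1.0953170294 − 0.3680860988)/(2 − 1) = 1.8225479600

1.822548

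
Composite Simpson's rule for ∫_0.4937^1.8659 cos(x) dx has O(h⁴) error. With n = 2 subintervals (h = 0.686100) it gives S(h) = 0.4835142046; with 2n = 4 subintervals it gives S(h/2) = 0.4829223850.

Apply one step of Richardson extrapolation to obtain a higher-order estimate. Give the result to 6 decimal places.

r = 4, so 2^r = 16.
16·0.4829223850 = 7.7267581600; subtract 0.4835142046 → 7.2432439554
7.2432439554 ÷ 15 = 0.4828829304
Correction |R − A(h/2)| = 3.945e-05; gap |A(h/2) − A(h)| = 5.918e-04.

0.482883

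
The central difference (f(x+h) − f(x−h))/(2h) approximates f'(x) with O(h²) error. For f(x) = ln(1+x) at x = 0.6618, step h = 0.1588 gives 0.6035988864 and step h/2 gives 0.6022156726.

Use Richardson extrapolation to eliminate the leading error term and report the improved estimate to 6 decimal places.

The method has order 2: 2^2 = 4.
4 × 0.6022156726 = 2.4088626904; 2.4088626904 − 0.6035988864 = 1.8052638040
(4 × 0.6022156726 − 0.6035988864)/(4 − 1) = 0.6017546013

0.601755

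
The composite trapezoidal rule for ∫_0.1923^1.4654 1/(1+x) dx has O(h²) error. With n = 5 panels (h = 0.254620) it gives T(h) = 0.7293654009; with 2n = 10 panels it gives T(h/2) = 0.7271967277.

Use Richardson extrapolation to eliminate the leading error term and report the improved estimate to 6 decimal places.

0.726474

Order 2 gives 2^r = 4 and 2^r − 1 = 3.
2^2·A(h/2) = 2.9087869108; minus A(h) gives 2.1794215099.
2.1794215099 ÷ 3 = 0.7264738366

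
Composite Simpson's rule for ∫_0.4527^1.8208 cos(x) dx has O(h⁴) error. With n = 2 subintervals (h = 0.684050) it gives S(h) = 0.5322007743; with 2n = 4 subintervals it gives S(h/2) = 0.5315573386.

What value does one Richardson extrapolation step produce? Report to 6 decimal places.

0.531514

Leading term ∝ h^4; use weight 16 = 2^4.
A(h/2) − A(h) = 0.5315573386 − 0.5322007743 = -0.0006434357
Divide by 2^4 − 1 = 15: (-0.0006434357)/15 = -0.0000428957
R = 0.5315573386 − 0.0000428957 = 0.5315144429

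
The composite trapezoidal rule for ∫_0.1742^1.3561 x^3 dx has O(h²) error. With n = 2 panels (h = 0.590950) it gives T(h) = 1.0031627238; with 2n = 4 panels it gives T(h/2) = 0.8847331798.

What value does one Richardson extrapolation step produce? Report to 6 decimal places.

With r = 2 the leading error scales as h^2, so the weight is 2^2 = 4.
2^2 × A(h/2) = 3.5389327192; minus A(h) gives 2.5357699954.
2.5357699954 ÷ 3 = 0.8452566651

0.845257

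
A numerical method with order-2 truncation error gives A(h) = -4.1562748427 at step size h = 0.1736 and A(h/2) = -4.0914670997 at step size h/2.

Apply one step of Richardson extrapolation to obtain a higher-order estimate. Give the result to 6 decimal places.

Method order is 2; weight 2^2 = 4.
A(h/2) − A(h) = -4.0914670997 − (-4.1562748427) = 0.0648077430
Divide by 2^2 − 1 = 3: 0.0648077430/3 = 0.0216025810
R = -4.0914670997 + 0.0216025810 = -4.0698645187
Gap between inputs: 6.481e-02; correction applied: +0.0216025810.

-4.069865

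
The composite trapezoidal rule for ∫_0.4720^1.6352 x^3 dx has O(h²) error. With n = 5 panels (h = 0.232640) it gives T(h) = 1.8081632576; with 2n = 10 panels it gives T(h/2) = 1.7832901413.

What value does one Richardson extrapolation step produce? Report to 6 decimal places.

1.774999

With r = 2 the leading error scales as h^2, so the weight is 2^2 = 4.
4*1.7832901413 − 1.8081632576 = 5.3249973076
Denominator 4 − 1 = 3.
(4*1.7832901413 − 1.8081632576)/(4 − 1) = 1.7749991025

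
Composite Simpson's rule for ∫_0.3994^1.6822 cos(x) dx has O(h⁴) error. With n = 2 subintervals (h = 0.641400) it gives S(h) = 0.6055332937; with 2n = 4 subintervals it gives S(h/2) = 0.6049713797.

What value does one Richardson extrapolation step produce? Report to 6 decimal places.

Error is O(h^4); halving h shrinks it by 2^4 = 16.
A(h/2) − A(h) = 0.6049713797 − 0.6055332937 = -0.0005619140
Divide by 2^4 − 1 = 15: (-0.0005619140)/15 = -0.0000374609
R = A(h/2) + (A(h/2) − A(h))/15 = 0.6049713797 − 0.0000374609 = 0.6049339188

0.604934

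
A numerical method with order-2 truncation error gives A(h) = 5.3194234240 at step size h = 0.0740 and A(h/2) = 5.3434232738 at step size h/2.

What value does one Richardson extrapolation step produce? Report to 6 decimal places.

Order 2 gives 2^r = 4 and 2^r − 1 = 3.
Numerator 4×A(h/2) − A(h) = 4×5.3434232738 − 5.3194234240 = 16.0542696712
(4×5.3434232738 − 5.3194234240)/(4 − 1) = 5.3514232237

5.351423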